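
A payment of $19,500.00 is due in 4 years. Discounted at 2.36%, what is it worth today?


Formula: PV = FV / (1 + r)^n
Substituting: PV = $19,500.00 / (1 + 0.0236)^4
Discount factor: (1.0236)^4 = 1.097795
PV = $19,500.00 / 1.097795 = $17,762.88

$17,762.88


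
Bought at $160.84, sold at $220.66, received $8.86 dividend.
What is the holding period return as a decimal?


Formula: HPR = (P1 - P0 + D) / P0
Gain: $220.66 - $160.84 + $8.86 = $68.68
HPR = $68.68 / $160.84 = 0.427

0.427


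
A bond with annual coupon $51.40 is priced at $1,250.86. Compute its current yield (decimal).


Formula: Current yield = annual coupon / price
Substituting: CY = $51.40 / $1,250.86
CY = 0.041092

0.041092


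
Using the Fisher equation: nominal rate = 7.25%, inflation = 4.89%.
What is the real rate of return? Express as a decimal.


Formula: (1 + r_real) = (1 + r_nom) / (1 + inflation)
Substituting: (1 + r_real) = 1.0725 / 1.0489
(1 + r_real) = 1.0225
r_real = 1.0225 - 1 = 0.0225

0.0225


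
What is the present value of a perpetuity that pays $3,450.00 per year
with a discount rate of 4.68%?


Formula: PV = C / r
Substituting: PV = $3,450.00 / 0.0468
PV = $73,717.95

$73,717.95


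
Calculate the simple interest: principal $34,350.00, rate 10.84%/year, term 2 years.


Formula: I = P * r * t
Substituting: I = $34,350.00 * 0.1084 * 2
Step: I = $34,350.00 * 0.2168
I = $7,447.08

$7,447.08


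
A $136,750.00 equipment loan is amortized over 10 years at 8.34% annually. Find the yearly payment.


Formula: PMT = PV * r / (1 - (1+r)^(-n))
Denominator: 1 - (1 + 0.0834)^(-10) = 0.551139
Numerator: $136,750.00 * 0.0834 = 11404.95
PMT = 11404.95 / 0.551139 = $20,693.41

$20,693.41


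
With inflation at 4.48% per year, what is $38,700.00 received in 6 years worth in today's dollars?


Formula: Real value = nominal / (1 + inflation)^years
Price level: (1 + 0.0448)^6 = 1.300765
Real value = $38,700.00 / 1.300765 = $29,751.71

$29,751.71


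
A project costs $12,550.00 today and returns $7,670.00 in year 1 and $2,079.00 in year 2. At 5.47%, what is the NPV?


Formula: NPV = C0 + C1/(1+r) + C2/(1+r)^2
Discount C1: $7,670.00 / (1 + 0.0547) = $7,272.21
Discount C2: $2,079.00 / (1 + 0.0547)^2 = $1,868.95
NPV = -$12,550.00 + $7,272.21 + $1,868.95 = -$3,408.84

-$3,408.84


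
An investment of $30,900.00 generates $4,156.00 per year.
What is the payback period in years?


Formula: Payback = investment / annual cash flow
Substituting: Payback = $30,900.00 / $4,156.00
Payback = 7.435 years

7.435 years


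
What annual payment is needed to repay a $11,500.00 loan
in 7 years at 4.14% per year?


Formula: PMT = PV * r / (1 - (1+r)^(-n))
Denominator: 1 - (1 + 0.0414)^(-7) = 0.247205
Numerator: $11,500.00 * 0.0414 = 476.1
PMT = 476.1 / 0.247205 = $1,925.94

$1,925.94


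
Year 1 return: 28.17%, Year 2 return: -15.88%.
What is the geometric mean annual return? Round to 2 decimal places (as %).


Formula: Geometric mean = ((1+r1)*(1+r2))^(1/2) - 1
Product: (1 + 0.2817) * (1 + -0.1588) = 1.2817 * 0.8412 = 1.078166
Square root: 1.078166^0.5 = 1.038348
Geometric mean = 1.038348 - 1 = 0.038348
As percentage: 3.83%

3.83%


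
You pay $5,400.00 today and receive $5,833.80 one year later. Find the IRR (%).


Formula: IRR = C1/C0 - 1
Substituting: IRR = $5,833.80 / $5,400.00 - 1
Ratio: 1.080333 - 1 = 0.080333
IRR = 8.0333%

8.0333%


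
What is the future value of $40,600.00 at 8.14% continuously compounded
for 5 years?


Formula: FV = P * e^(r*t)
Exponent: r*t = 0.0814 * 5 = 0.407
e^(0.407) = 1.502304
FV = $40,600.00 * 1.502304 = $60,993.55

$60,993.55


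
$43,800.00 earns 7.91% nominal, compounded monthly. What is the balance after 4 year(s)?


Formula: FV = P * (1 + r/m)^(m*t)
Period rate: r/m = 0.0791 / 12 = 0.006592
Total periods: m*t = 12 * 4 = 48
Growth factor: (1 + 0.006592)^48 = 1.370755
FV = $43,800.00 * 1.370755 = $60,039.07

$60,039.07


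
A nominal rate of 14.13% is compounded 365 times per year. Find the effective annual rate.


Formula: EAR = (1 + r/m)^m - 1
Period rate: r/m = 0.1413 / 365 = 0.000387
Compounding: (1 + 0.000387)^365 = 1.151739
EAR = 1.151739 - 1 = 0.151739

0.151739


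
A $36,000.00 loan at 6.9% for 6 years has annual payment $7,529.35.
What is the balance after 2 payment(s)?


Formula: Balance = PV*(1+r)^k - PMT*((1+r)^k - 1)/r
Growth: (1 + 0.069)^2 = 1.142761
Accumulated factor: ((1+r)^k - 1)/r = 2.069
Balance = $36,000.00 * 1.142761 - $7,529.35 * 2.069
Balance = $25,561.17

$25,561.17


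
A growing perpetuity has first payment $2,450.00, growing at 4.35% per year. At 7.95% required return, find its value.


Formula: PV = C / (r - g)
Spread: r - g = 0.0795 - 0.0435 = 0.036
Substituting: PV = $2,450.00 / 0.036
PV = $68,055.56

$68,055.56


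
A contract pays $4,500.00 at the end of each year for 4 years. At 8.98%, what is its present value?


Formula: PV = PMT * (1 - (1+r)^(-n)) / r
Discount factor: (1 + 0.0898)^(-4) = 0.708945
Bracket: 1 - 0.708945 = 0.291055
PV = $4,500.00 * 0.291055 / 0.0898 = $14,585.14

$14,585.14


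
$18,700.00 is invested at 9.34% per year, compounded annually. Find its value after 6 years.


Formula: FV = P * (1 + r)^n
Substituting: FV = $18,700.00 * (1 + 0.0934)^6
Growth factor: (1.0934)^6 = 1.708734
FV = $18,700.00 * 1.708734 = $31,953.32

$31,953.32


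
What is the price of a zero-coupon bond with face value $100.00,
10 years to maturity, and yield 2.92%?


Formula: Price = FV / (1 + r)^n
Substituting: Price = $100.00 / (1 + 0.0292)^10
Discount factor: (1.0292)^10 = 1.333515
Price = $100.00 / 1.333515 = $74.99

$74.99


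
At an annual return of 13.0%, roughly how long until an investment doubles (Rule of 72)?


Formula: Years ≈ 72 / r
Substituting: Years ≈ 72 / 13.0
Years ≈ 5.5

5.5 years


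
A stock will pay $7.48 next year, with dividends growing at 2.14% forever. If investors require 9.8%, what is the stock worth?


Formula: P = D1 / (r - g)
Spread: r - g = 0.098 - 0.0214 = 0.0766
Substituting: P = $7.48 / 0.0766
P = $97.65

$97.65


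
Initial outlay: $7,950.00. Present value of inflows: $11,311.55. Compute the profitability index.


Formula: PI = PV(cash flows) / initial investment
Substituting: PI = $11,311.55 / $7,950.00
PI = 1.4228

1.4228


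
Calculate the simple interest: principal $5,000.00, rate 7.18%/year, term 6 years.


Formula: I = P * r * t
Substituting: I = $5,000.00 * 0.0718 * 6
Step: I = $5,000.00 * 0.4308
I = $2,154.00

$2,154.00


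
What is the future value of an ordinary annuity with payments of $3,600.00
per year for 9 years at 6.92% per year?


Formula: FV = PMT * ((1+r)^n - 1) / r
Growth factor: (1 + 0.0692)^9 = 1.826125
Numerator: 1.826125 - 1 = 0.826125
FV = $3,600.00 * 0.826125 / 0.0692 = $42,977.61

$42,977.61


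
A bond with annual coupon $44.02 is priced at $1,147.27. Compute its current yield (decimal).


Formula: Current yield = annual coupon / price
Substituting: CY = $44.02 / $1,147.27
CY = 0.038369

0.038369


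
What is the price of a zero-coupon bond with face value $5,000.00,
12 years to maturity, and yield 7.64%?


Formula: Price = FV / (1 + r)^n
Substituting: Price = $5,000.00 / (1 + 0.0764)^12
Discount factor: (1.0764)^12 = 2.41927
Price = $5,000.00 / 2.41927 = $2,066.74

$2,066.74


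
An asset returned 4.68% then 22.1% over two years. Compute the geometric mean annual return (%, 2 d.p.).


Formula: Geometric mean = ((1+r1)*(1+r2))^(1/2) - 1
Product: (1 + 0.0468) * (1 + 0.221) = 1.0468 * 1.221 = 1.278143
Square root: 1.278143^0.5 = 1.13055
Geometric mean = 1.13055 - 1 = 0.13055
As percentage: 13.05%

13.05%


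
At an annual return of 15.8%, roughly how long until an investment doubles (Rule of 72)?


Formula: Years ≈ 72 / r
Substituting: Years ≈ 72 / 15.8
Years ≈ 4.6

4.6 years


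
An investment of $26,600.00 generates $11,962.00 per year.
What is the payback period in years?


Formula: Payback = investment / annual cash flow
Substituting: Payback = $26,600.00 / $11,962.00
Payback = 2.2237 years

2.2237 years


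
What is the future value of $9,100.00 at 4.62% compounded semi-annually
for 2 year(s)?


Formula: FV = P * (1 + r/m)^(m*t)
Period rate: r/m = 0.0462 / 2 = 0.0231
Total periods: m*t = 2 * 2 = 4
Growth factor: (1 + 0.0231)^4 = 1.095651
FV = $9,100.00 * 1.095651 = $9,970.43

$9,970.43


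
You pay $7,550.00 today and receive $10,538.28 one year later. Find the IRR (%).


Formula: IRR = C1/C0 - 1
Substituting: IRR = $10,538.28 / $7,550.00 - 1
Ratio: 1.395799 - 1 = 0.395799
IRR = 39.5799%

39.5799%


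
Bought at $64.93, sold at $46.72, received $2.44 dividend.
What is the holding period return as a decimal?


Formula: HPR = (P1 - P0 + D) / P0
Gain: $46.72 - $64.93 + $2.44 = -$15.77
HPR = -$15.77 / $64.93 = -0.2429

-0.2429


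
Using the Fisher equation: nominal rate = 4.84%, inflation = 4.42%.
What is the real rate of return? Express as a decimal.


Formula: (1 + r_real) = (1 + r_nom) / (1 + inflation)
Substituting: (1 + r_real) = 1.0484 / 1.0442
(1 + r_real) = 1.004022
r_real = 1.004022 - 1 = 0.004022

0.004022


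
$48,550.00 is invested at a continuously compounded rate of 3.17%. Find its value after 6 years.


Formula: FV = P * e^(r*t)
Exponent: r*t = 0.0317 * 6 = 0.1902
e^(0.1902) = 1.209491
FV = $48,550.00 * 1.209491 = $58,720.81

$58,720.81


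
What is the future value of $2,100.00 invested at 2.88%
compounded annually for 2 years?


Formula: FV = P * (1 + r)^n
Substituting: FV = $2,100.00 * (1 + 0.0288)^2
Growth factor: (1.0288)^2 = 1.058429
FV = $2,100.00 * 1.058429 = $2,222.70

$2,222.70


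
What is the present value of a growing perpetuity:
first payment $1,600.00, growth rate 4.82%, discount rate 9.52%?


Formula: PV = C / (r - g)
Spread: r - g = 0.0952 - 0.0482 = 0.047
Substituting: PV = $1,600.00 / 0.047
PV = $34,042.55

$34,042.55


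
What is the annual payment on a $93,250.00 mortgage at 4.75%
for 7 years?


Formula: PMT = PV * r / (1 - (1+r)^(-n))
Denominator: 1 - (1 + 0.0475)^(-7) = 0.27736
Numerator: $93,250.00 * 0.0475 = 4429.375
PMT = 4429.375 / 0.27736 = $15,969.75

$15,969.75


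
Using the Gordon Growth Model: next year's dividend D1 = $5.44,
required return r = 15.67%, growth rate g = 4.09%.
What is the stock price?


Formula: P = D1 / (r - g)
Spread: r - g = 0.1567 - 0.0409 = 0.1158
Substituting: P = $5.44 / 0.1158
P = $46.98

$46.98


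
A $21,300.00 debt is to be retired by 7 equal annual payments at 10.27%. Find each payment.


Formula: PMT = PV * r / (1 - (1+r)^(-n))
Denominator: 1 - (1 + 0.1027)^(-7) = 0.495573
Numerator: $21,300.00 * 0.1027 = 2187.51
PMT = 2187.51 / 0.495573 = $4,414.10

$4,414.10


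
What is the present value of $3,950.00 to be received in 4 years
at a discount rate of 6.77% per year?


Formula: PV = FV / (1 + r)^n
Substituting: PV = $3,950.00 / (1 + 0.0677)^4
Discount factor: (1.0677)^4 = 1.299562
PV = $3,950.00 / 1.299562 = $3,039.49

$3,039.49


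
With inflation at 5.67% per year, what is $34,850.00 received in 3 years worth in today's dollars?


Formula: Real value = nominal / (1 + inflation)^years
Price level: (1 + 0.0567)^3 = 1.179927
Real value = $34,850.00 / 1.179927 = $29,535.73

$29,535.73


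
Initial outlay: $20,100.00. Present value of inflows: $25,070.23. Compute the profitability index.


Formula: PI = PV(cash flows) / initial investment
Substituting: PI = $25,070.23 / $20,100.00
PI = 1.2473

1.2473


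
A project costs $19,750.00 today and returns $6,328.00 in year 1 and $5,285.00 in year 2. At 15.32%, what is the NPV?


Formula: NPV = C0 + C1/(1+r) + C2/(1+r)^2
Discount C1: $6,328.00 / (1 + 0.1532) = $5,487.34
Discount C2: $5,285.00 / (1 + 0.1532)^2 = $3,974.07
NPV = -$19,750.00 + $5,487.34 + $3,974.07 = -$10,288.59

-$10,288.59


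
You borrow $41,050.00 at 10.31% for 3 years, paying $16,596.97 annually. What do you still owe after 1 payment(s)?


Formula: Balance = PV*(1+r)^k - PMT*((1+r)^k - 1)/r
Growth: (1 + 0.1031)^1 = 1.1031
Accumulated factor: ((1+r)^k - 1)/r = 1.0
Balance = $41,050.00 * 1.1031 - $16,596.97 * 1.0
Balance = $28,685.29

$28,685.29


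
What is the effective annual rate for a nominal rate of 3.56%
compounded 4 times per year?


Formula: EAR = (1 + r/m)^m - 1
Period rate: r/m = 0.0356 / 4 = 0.0089
Compounding: (1 + 0.0089)^4 = 1.036078
EAR = 1.036078 - 1 = 0.036078

0.036078


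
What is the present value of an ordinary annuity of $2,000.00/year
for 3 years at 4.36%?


Formula: PV = PMT * (1 - (1+r)^(-n)) / r
Discount factor: (1 + 0.0436)^(-3) = 0.879828
Bracket: 1 - 0.879828 = 0.120172
PV = $2,000.00 * 0.120172 / 0.0436 = $5,512.48

$5,512.48


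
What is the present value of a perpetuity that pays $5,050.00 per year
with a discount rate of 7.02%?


Formula: PV = C / r
Substituting: PV = $5,050.00 / 0.0702
PV = $71,937.32

$71,937.32


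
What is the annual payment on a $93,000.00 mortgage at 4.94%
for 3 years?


Formula: PMT = PV * r / (1 - (1+r)^(-n))
Denominator: 1 - (1 + 0.0494)^(-3) = 0.13468
Numerator: $93,000.00 * 0.0494 = 4594.2
PMT = 4594.2 / 0.13468 = $34,112.01

$34,112.01


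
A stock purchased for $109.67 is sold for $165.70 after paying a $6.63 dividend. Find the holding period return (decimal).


Formula: HPR = (P1 - P0 + D) / P0
Gain: $165.70 - $109.67 + $6.63 = $62.66
HPR = $62.66 / $109.67 = 0.5714

0.5714


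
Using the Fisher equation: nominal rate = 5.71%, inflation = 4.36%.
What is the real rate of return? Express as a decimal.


Formula: (1 + r_real) = (1 + r_nom) / (1 + inflation)
Substituting: (1 + r_real) = 1.0571 / 1.0436
(1 + r_real) = 1.012936
r_real = 1.012936 - 1 = 0.012936

0.012936


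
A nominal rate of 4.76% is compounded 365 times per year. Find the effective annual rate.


Formula: EAR = (1 + r/m)^m - 1
Period rate: r/m = 0.0476 / 365 = 0.00013
Compounding: (1 + 0.00013)^365 = 1.048748
EAR = 1.048748 - 1 = 0.048748

0.048748


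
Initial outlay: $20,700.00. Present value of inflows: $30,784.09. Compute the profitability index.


Formula: PI = PV(cash flows) / initial investment
Substituting: PI = $30,784.09 / $20,700.00
PI = 1.4872

1.4872


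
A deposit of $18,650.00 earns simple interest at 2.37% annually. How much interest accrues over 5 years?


Formula: I = P * r * t
Substituting: I = $18,650.00 * 0.0237 * 5
Step: I = $18,650.00 * 0.1185
I = $2,210.03

$2,210.03


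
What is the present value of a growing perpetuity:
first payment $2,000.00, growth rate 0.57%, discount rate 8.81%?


Formula: PV = C / (r - g)
Spread: r - g = 0.0881 - 0.0057 = 0.0824
Substituting: PV = $2,000.00 / 0.0824
PV = $24,271.84

$24,271.84


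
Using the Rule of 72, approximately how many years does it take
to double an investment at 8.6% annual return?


Formula: Years ≈ 72 / r
Substituting: Years ≈ 72 / 8.6
Years ≈ 8.4

8.4 years


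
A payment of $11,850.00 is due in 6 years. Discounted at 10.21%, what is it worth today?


Formula: PV = FV / (1 + r)^n
Substituting: PV = $11,850.00 / (1 + 0.1021)^6
Discount factor: (1.1021)^6 = 1.791951
PV = $11,850.00 / 1.791951 = $6,612.91

$6,612.91


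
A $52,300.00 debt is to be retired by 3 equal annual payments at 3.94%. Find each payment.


Formula: PMT = PV * r / (1 - (1+r)^(-n))
Denominator: 1 - (1 + 0.0394)^(-3) = 0.109463
Numerator: $52,300.00 * 0.0394 = 2060.62
PMT = 2060.62 / 0.109463 = $18,824.77

$18,824.77


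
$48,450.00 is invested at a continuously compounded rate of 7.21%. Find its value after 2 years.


Formula: FV = P * e^(r*t)
Exponent: r*t = 0.0721 * 2 = 0.1442
e^(0.1442) = 1.155115
FV = $48,450.00 * 1.155115 = $55,965.33

$55,965.33


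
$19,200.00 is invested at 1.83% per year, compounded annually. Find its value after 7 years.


Formula: FV = P * (1 + r)^n
Substituting: FV = $19,200.00 * (1 + 0.0183)^7
Growth factor: (1.0183)^7 = 1.135351
FV = $19,200.00 * 1.135351 = $21,798.74

$21,798.74


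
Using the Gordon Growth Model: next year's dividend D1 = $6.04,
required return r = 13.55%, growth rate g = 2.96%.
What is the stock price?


Formula: P = D1 / (r - g)
Spread: r - g = 0.1355 - 0.0296 = 0.1059
Substituting: P = $6.04 / 0.1059
P = $57.03

$57.03


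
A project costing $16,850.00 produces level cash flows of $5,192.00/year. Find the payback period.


Formula: Payback = investment / annual cash flow
Substituting: Payback = $16,850.00 / $5,192.00
Payback = 3.2454 years

3.2454 years


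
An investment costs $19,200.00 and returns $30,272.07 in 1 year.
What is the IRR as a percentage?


Formula: IRR = C1/C0 - 1
Substituting: IRR = $30,272.07 / $19,200.00 - 1
Ratio: 1.57667 - 1 = 0.57667
IRR = 57.667%

57.667%


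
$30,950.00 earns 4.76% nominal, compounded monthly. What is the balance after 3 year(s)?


Formula: FV = P * (1 + r/m)^(m*t)
Period rate: r/m = 0.0476 / 12 = 0.003967
Total periods: m*t = 12 * 3 = 36
Growth factor: (1 + 0.003967)^36 = 1.153173
FV = $30,950.00 * 1.153173 = $35,690.71

$35,690.71


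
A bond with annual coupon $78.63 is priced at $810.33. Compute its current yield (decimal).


Formula: Current yield = annual coupon / price
Substituting: CY = $78.63 / $810.33
CY = 0.097035

0.097035


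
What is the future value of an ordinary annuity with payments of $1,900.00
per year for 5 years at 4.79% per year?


Formula: FV = PMT * ((1+r)^n - 1) / r
Growth factor: (1 + 0.0479)^5 = 1.26357
Numerator: 1.26357 - 1 = 0.26357
FV = $1,900.00 * 0.26357 / 0.0479 = $10,454.75

$10,454.75


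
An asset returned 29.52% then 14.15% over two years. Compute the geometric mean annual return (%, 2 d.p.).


Formula: Geometric mean = ((1+r1)*(1+r2))^(1/2) - 1
Product: (1 + 0.2952) * (1 + 0.1415) = 1.2952 * 1.1415 = 1.478471
Square root: 1.478471^0.5 = 1.215924
Geometric mean = 1.215924 - 1 = 0.215924
As percentage: 21.59%

21.59%


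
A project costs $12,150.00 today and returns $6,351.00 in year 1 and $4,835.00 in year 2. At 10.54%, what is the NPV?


Formula: NPV = C0 + C1/(1+r) + C2/(1+r)^2
Discount C1: $6,351.00 / (1 + 0.1054) = $5,745.43
Discount C2: $4,835.00 / (1 + 0.1054)^2 = $3,956.92
NPV = -$12,150.00 + $5,745.43 + $3,956.92 = -$2,447.65

-$2,447.65


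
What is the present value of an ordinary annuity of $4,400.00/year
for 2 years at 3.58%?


Formula: PV = PMT * (1 - (1+r)^(-n)) / r
Discount factor: (1 + 0.0358)^(-2) = 0.932069
Bracket: 1 - 0.932069 = 0.067931
PV = $4,400.00 * 0.067931 / 0.0358 = $8,349.03

$8,349.03


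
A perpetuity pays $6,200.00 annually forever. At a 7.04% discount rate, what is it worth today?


Formula: PV = C / r
Substituting: PV = $6,200.00 / 0.0704
PV = $88,068.18

$88,068.18


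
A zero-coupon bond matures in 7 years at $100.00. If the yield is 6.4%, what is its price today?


Formula: Price = FV / (1 + r)^n
Substituting: Price = $100.00 / (1 + 0.064)^7
Discount factor: (1.064)^7 = 1.543801
Price = $100.00 / 1.543801 = $64.78

$64.78


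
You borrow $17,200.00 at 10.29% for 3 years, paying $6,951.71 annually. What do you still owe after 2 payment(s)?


Formula: Balance = PV*(1+r)^k - PMT*((1+r)^k - 1)/r
Growth: (1 + 0.1029)^2 = 1.216388
Accumulated factor: ((1+r)^k - 1)/r = 2.1029
Balance = $17,200.00 * 1.216388 - $6,951.71 * 2.1029
Balance = $6,303.13

$6,303.13


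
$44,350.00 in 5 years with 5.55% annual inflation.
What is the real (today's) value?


Formula: Real value = nominal / (1 + inflation)^years
Price level: (1 + 0.0555)^5 = 1.31006
Real value = $44,350.00 / 1.31006 = $33,853.41

$33,853.41


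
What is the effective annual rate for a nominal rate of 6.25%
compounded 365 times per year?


Formula: EAR = (1 + r/m)^m - 1
Period rate: r/m = 0.0625 / 365 = 0.000171
Compounding: (1 + 0.000171)^365 = 1.064489
EAR = 1.064489 - 1 = 0.064489

0.064489


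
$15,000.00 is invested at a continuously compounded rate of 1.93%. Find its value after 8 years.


Formula: FV = P * e^(r*t)
Exponent: r*t = 0.0193 * 8 = 0.1544
e^(0.1544) = 1.166958
FV = $15,000.00 * 1.166958 = $17,504.36

$17,504.36


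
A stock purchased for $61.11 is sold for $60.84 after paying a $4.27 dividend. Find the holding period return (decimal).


Formula: HPR = (P1 - P0 + D) / P0
Gain: $60.84 - $61.11 + $4.27 = $4.00
HPR = $4.00 / $61.11 = 0.0655

0.0655


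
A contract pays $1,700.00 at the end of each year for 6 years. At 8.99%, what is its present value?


Formula: PV = PMT * (1 - (1+r)^(-n)) / r
Discount factor: (1 + 0.0899)^(-6) = 0.596596
Bracket: 1 - 0.596596 = 0.403404
PV = $1,700.00 * 0.403404 / 0.0899 = $7,628.34

$7,628.34


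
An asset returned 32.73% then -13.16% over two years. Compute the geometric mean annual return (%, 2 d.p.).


Formula: Geometric mean = ((1+r1)*(1+r2))^(1/2) - 1
Product: (1 + 0.3273) * (1 + -0.1316) = 1.3273 * 0.8684 = 1.152627
Square root: 1.152627^0.5 = 1.073605
Geometric mean = 1.073605 - 1 = 0.073605
As percentage: 7.36%

7.36%


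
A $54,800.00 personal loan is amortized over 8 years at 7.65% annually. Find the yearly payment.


Formula: PMT = PV * r / (1 - (1+r)^(-n))
Denominator: 1 - (1 + 0.0765)^(-8) = 0.445518
Numerator: $54,800.00 * 0.0765 = 4192.2
PMT = 4192.2 / 0.445518 = $9,409.73

$9,409.73


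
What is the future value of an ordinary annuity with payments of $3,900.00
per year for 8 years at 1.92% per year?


Formula: FV = PMT * ((1+r)^n - 1) / r
Growth factor: (1 + 0.0192)^8 = 1.164328
Numerator: 1.164328 - 1 = 0.164328
FV = $3,900.00 * 0.164328 / 0.0192 = $33,379.11

$33,379.11


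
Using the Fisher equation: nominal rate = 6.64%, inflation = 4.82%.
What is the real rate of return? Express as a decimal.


Formula: (1 + r_real) = (1 + r_nom) / (1 + inflation)
Substituting: (1 + r_real) = 1.0664 / 1.0482
(1 + r_real) = 1.017363
r_real = 1.017363 - 1 = 0.017363

0.017363


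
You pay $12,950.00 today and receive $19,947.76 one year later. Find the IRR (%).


Formula: IRR = C1/C0 - 1
Substituting: IRR = $19,947.76 / $12,950.00 - 1
Ratio: 1.540368 - 1 = 0.540368
IRR = 54.0368%

54.0368%


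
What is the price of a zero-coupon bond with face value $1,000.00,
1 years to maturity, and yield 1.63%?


Formula: Price = FV / (1 + r)^n
Substituting: Price = $1,000.00 / (1 + 0.0163)^1
Discount factor: (1.0163)^1 = 1.0163
Price = $1,000.00 / 1.0163 = $983.96

$983.96


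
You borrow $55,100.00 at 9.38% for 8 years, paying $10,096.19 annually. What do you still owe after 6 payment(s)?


Formula: Balance = PV*(1+r)^k - PMT*((1+r)^k - 1)/r
Growth: (1 + 0.0938)^6 = 1.712488
Accumulated factor: ((1+r)^k - 1)/r = 7.59582
Balance = $55,100.00 * 1.712488 - $10,096.19 * 7.59582
Balance = $17,669.24

$17,669.24


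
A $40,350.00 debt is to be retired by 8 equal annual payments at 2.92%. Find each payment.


Formula: PMT = PV * r / (1 - (1+r)^(-n))
Denominator: 1 - (1 + 0.0292)^(-8) = 0.205669
Numerator: $40,350.00 * 0.0292 = 1178.22
PMT = 1178.22 / 0.205669 = $5,728.73

$5,728.73


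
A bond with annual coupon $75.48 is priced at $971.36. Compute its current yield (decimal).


Formula: Current yield = annual coupon / price
Substituting: CY = $75.48 / $971.36
CY = 0.077705

0.077705


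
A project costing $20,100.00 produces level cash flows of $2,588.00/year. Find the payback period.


Formula: Payback = investment / annual cash flow
Substituting: Payback = $20,100.00 / $2,588.00
Payback = 7.7666 years

7.7666 years


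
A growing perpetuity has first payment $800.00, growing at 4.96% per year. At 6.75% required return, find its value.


Formula: PV = C / (r - g)
Spread: r - g = 0.0675 - 0.0496 = 0.0179
Substituting: PV = $800.00 / 0.0179
PV = $44,692.74

$44,692.74


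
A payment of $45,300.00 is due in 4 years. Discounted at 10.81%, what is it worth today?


Formula: PV = FV / (1 + r)^n
Substituting: PV = $45,300.00 / (1 + 0.1081)^4
Discount factor: (1.1081)^4 = 1.507703
PV = $45,300.00 / 1.507703 = $30,045.70

$30,045.70


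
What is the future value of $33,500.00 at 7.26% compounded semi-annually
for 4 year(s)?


Formula: FV = P * (1 + r/m)^(m*t)
Period rate: r/m = 0.0726 / 2 = 0.0363
Total periods: m*t = 2 * 4 = 8
Growth factor: (1 + 0.0363)^8 = 1.330099
FV = $33,500.00 * 1.330099 = $44,558.32

$44,558.32


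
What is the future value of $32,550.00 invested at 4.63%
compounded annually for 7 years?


Formula: FV = P * (1 + r)^n
Substituting: FV = $32,550.00 * (1 + 0.0463)^7
Growth factor: (1.0463)^7 = 1.372757
FV = $32,550.00 * 1.372757 = $44,683.23

$44,683.23


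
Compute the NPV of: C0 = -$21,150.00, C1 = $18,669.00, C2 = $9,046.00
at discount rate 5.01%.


Formula: NPV = C0 + C1/(1+r) + C2/(1+r)^2
Discount C1: $18,669.00 / (1 + 0.0501) = $17,778.31
Discount C2: $9,046.00 / (1 + 0.0501)^2 = $8,203.43
NPV = -$21,150.00 + $17,778.31 + $8,203.43 = $4,831.73

$4,831.73


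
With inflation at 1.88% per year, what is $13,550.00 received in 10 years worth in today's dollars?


Formula: Real value = nominal / (1 + inflation)^years
Price level: (1 + 0.0188)^10 = 1.204729
Real value = $13,550.00 / 1.204729 = $11,247.34

$11,247.34


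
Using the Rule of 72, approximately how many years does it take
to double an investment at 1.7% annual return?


Formula: Years ≈ 72 / r
Substituting: Years ≈ 72 / 1.7
Years ≈ 42.4

42.4 years


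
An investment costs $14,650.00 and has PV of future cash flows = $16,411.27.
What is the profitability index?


Formula: PI = PV(cash flows) / initial investment
Substituting: PI = $16,411.27 / $14,650.00
PI = 1.1202

1.1202


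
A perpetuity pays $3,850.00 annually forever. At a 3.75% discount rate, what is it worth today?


Formula: PV = C / r
Substituting: PV = $3,850.00 / 0.0375
PV = $102,666.67

$102,666.67


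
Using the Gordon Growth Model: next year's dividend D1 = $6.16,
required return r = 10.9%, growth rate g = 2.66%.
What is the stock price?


Formula: P = D1 / (r - g)
Spread: r - g = 0.109 - 0.0266 = 0.0824
Substituting: P = $6.16 / 0.0824
P = $74.76

$74.76


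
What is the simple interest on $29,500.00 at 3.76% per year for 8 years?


Formula: I = P * r * t
Substituting: I = $29,500.00 * 0.0376 * 8
Step: I = $29,500.00 * 0.3008
I = $8,873.60

$8,873.60


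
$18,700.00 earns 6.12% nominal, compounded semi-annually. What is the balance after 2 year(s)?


Formula: FV = P * (1 + r/m)^(m*t)
Period rate: r/m = 0.0612 / 2 = 0.0306
Total periods: m*t = 2 * 2 = 4
Growth factor: (1 + 0.0306)^4 = 1.128134
FV = $18,700.00 * 1.128134 = $21,096.10

$21,096.10


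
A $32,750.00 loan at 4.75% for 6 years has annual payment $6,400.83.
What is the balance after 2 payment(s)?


Formula: Balance = PV*(1+r)^k - PMT*((1+r)^k - 1)/r
Growth: (1 + 0.0475)^2 = 1.097256
Accumulated factor: ((1+r)^k - 1)/r = 2.0475
Balance = $32,750.00 * 1.097256 - $6,400.83 * 2.0475
Balance = $22,829.44

$22,829.44


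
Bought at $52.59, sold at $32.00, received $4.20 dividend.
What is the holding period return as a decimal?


Formula: HPR = (P1 - P0 + D) / P0
Gain: $32.00 - $52.59 + $4.20 = -$16.39
HPR = -$16.39 / $52.59 = -0.3117

-0.3117


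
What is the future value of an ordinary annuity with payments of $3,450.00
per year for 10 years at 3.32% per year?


Formula: FV = PMT * ((1+r)^n - 1) / r
Growth factor: (1 + 0.0332)^10 = 1.386258
Numerator: 1.386258 - 1 = 0.386258
FV = $3,450.00 * 0.386258 / 0.0332 = $40,138.23

$40,138.23


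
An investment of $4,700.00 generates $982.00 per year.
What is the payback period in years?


Formula: Payback = investment / annual cash flow
Substituting: Payback = $4,700.00 / $982.00
Payback = 4.7862 years

4.7862 years


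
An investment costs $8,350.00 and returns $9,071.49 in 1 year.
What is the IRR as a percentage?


Formula: IRR = C1/C0 - 1
Substituting: IRR = $9,071.49 / $8,350.00 - 1
Ratio: 1.086406 - 1 = 0.086406
IRR = 8.6406%

8.6406%


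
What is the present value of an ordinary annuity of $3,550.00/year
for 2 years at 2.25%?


Formula: PV = PMT * (1 - (1+r)^(-n)) / r
Discount factor: (1 + 0.0225)^(-2) = 0.956474
Bracket: 1 - 0.956474 = 0.043526
PV = $3,550.00 * 0.043526 / 0.0225 = $6,867.37

$6,867.37


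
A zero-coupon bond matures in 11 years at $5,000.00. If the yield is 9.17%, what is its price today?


Formula: Price = FV / (1 + r)^n
Substituting: Price = $5,000.00 / (1 + 0.0917)^11
Discount factor: (1.0917)^11 = 2.625043
Price = $5,000.00 / 2.625043 = $1,904.73

$1,904.73


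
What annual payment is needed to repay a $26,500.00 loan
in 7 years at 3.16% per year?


Formula: PMT = PV * r / (1 - (1+r)^(-n))
Denominator: 1 - (1 + 0.0316)^(-7) = 0.195695
Numerator: $26,500.00 * 0.0316 = 837.4
PMT = 837.4 / 0.195695 = $4,279.10

$4,279.10


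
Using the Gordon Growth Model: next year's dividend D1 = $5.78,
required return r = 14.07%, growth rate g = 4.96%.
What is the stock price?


Formula: P = D1 / (r - g)
Spread: r - g = 0.1407 - 0.0496 = 0.0911
Substituting: P = $5.78 / 0.0911
P = $63.45

$63.45


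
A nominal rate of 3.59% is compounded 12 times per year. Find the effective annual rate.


Formula: EAR = (1 + r/m)^m - 1
Period rate: r/m = 0.0359 / 12 = 0.002992
Compounding: (1 + 0.002992)^12 = 1.036497
EAR = 1.036497 - 1 = 0.036497

0.036497


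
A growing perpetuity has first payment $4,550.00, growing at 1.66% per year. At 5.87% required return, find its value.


Formula: PV = C / (r - g)
Spread: r - g = 0.0587 - 0.0166 = 0.0421
Substituting: PV = $4,550.00 / 0.0421
PV = $108,076.01

$108,076.01


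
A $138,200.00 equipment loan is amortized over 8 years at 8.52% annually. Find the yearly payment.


Formula: PMT = PV * r / (1 - (1+r)^(-n))
Denominator: 1 - (1 + 0.0852)^(-8) = 0.480098
Numerator: $138,200.00 * 0.0852 = 11774.64
PMT = 11774.64 / 0.480098 = $24,525.51

$24,525.51


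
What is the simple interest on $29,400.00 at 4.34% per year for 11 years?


Formula: I = P * r * t
Substituting: I = $29,400.00 * 0.0434 * 11
Step: I = $29,400.00 * 0.4774
I = $14,035.56

$14,035.56


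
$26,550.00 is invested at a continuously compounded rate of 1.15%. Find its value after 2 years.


Formula: FV = P * e^(r*t)
Exponent: r*t = 0.0115 * 2 = 0.023
e^(0.023) = 1.023267
FV = $26,550.00 * 1.023267 = $27,167.73

$27,167.73


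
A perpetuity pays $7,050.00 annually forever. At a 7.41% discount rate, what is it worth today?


Formula: PV = C / r
Substituting: PV = $7,050.00 / 0.0741
PV = $95,141.70

$95,141.70


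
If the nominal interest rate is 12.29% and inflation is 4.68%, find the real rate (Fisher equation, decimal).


Formula: (1 + r_real) = (1 + r_nom) / (1 + inflation)
Substituting: (1 + r_real) = 1.1229 / 1.0468
(1 + r_real) = 1.072698
r_real = 1.072698 - 1 = 0.072698

0.072698


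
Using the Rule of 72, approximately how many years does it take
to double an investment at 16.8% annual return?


Formula: Years ≈ 72 / r
Substituting: Years ≈ 72 / 16.8
Years ≈ 4.3

4.3 years


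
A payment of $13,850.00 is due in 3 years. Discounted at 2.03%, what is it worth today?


Formula: PV = FV / (1 + r)^n
Substituting: PV = $13,850.00 / (1 + 0.0203)^3
Discount factor: (1.0203)^3 = 1.062145
PV = $13,850.00 / 1.062145 = $13,039.66

$13,039.66


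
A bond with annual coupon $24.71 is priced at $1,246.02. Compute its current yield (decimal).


Formula: Current yield = annual coupon / price
Substituting: CY = $24.71 / $1,246.02
CY = 0.019831

0.019831


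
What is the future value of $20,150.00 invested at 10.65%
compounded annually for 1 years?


Formula: FV = P * (1 + r)^n
Substituting: FV = $20,150.00 * (1 + 0.1065)^1
Growth factor: (1.1065)^1 = 1.1065
FV = $20,150.00 * 1.1065 = $22,295.98

$22,295.98


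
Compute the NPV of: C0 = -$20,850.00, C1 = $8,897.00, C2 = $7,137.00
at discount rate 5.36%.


Formula: NPV = C0 + C1/(1+r) + C2/(1+r)^2
Discount C1: $8,897.00 / (1 + 0.0536) = $8,444.38
Discount C2: $7,137.00 / (1 + 0.0536)^2 = $6,429.31
NPV = -$20,850.00 + $8,444.38 + $6,429.31 = -$5,976.31

-$5,976.31


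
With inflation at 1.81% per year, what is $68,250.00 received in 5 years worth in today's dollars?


Formula: Real value = nominal / (1 + inflation)^years
Price level: (1 + 0.0181)^5 = 1.093836
Real value = $68,250.00 / 1.093836 = $62,395.10

$62,395.10


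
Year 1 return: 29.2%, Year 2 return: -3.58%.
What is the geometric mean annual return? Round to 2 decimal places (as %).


Formula: Geometric mean = ((1+r1)*(1+r2))^(1/2) - 1
Product: (1 + 0.292) * (1 + -0.0358) = 1.292 * 0.9642 = 1.245746
Square root: 1.245746^0.5 = 1.11613
Geometric mean = 1.11613 - 1 = 0.11613
As percentage: 11.61%

11.61%


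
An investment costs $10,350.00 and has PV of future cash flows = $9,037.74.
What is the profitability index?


Formula: PI = PV(cash flows) / initial investment
Substituting: PI = $9,037.74 / $10,350.00
PI = 0.8732

0.8732


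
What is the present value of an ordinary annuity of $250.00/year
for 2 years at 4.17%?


Formula: PV = PMT * (1 - (1+r)^(-n)) / r
Discount factor: (1 + 0.0417)^(-2) = 0.921541
Bracket: 1 - 0.921541 = 0.078459
PV = $250.00 * 0.078459 / 0.0417 = $470.38

$470.38


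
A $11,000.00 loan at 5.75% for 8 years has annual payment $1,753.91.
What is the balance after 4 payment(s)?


Formula: Balance = PV*(1+r)^k - PMT*((1+r)^k - 1)/r
Growth: (1 + 0.0575)^4 = 1.250609
Accumulated factor: ((1+r)^k - 1)/r = 4.358415
Balance = $11,000.00 * 1.250609 - $1,753.91 * 4.358415
Balance = $6,112.43

$6,112.43


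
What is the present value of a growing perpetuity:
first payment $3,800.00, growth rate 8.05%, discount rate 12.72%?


Formula: PV = C / (r - g)
Spread: r - g = 0.1272 - 0.0805 = 0.0467
Substituting: PV = $3,800.00 / 0.0467
PV = $81,370.45

$81,370.45


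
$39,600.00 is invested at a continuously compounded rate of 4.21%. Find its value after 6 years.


Formula: FV = P * e^(r*t)
Exponent: r*t = 0.0421 * 6 = 0.2526
e^(0.2526) = 1.287368
FV = $39,600.00 * 1.287368 = $50,979.78

$50,979.78


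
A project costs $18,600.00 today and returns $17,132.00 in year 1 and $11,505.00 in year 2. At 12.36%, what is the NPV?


Formula: NPV = C0 + C1/(1+r) + C2/(1+r)^2
Discount C1: $17,132.00 / (1 + 0.1236) = $15,247.42
Discount C2: $11,505.00 / (1 + 0.1236)^2 = $9,113.04
NPV = -$18,600.00 + $15,247.42 + $9,113.04 = $5,760.46

$5,760.46


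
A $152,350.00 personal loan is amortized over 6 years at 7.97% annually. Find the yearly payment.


Formula: PMT = PV * r / (1 - (1+r)^(-n))
Denominator: 1 - (1 + 0.0797)^(-6) = 0.368779
Numerator: $152,350.00 * 0.0797 = 12142.295
PMT = 12142.295 / 0.368779 = $32,925.66

$32,925.66


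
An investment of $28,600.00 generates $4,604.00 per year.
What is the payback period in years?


Formula: Payback = investment / annual cash flow
Substituting: Payback = $28,600.00 / $4,604.00
Payback = 6.212 years

6.212 years


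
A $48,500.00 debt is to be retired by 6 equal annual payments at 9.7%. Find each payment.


Formula: PMT = PV * r / (1 - (1+r)^(-n))
Denominator: 1 - (1 + 0.097)^(-6) = 0.4262
Numerator: $48,500.00 * 0.097 = 4704.5
PMT = 4704.5 / 0.4262 = $11,038.23

$11,038.23


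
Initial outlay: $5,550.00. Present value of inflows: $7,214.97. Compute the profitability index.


Formula: PI = PV(cash flows) / initial investment
Substituting: PI = $7,214.97 / $5,550.00
PI = 1.3

1.3


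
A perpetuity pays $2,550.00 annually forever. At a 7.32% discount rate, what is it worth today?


Formula: PV = C / r
Substituting: PV = $2,550.00 / 0.0732
PV = $34,836.07

$34,836.07


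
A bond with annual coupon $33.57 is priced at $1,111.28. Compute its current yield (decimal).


Formula: Current yield = annual coupon / price
Substituting: CY = $33.57 / $1,111.28
CY = 0.030208

0.030208


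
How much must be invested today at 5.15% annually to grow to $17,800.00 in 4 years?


Formula: PV = FV / (1 + r)^n
Substituting: PV = $17,800.00 / (1 + 0.0515)^4
Discount factor: (1.0515)^4 = 1.222467
PV = $17,800.00 / 1.222467 = $14,560.72

$14,560.72


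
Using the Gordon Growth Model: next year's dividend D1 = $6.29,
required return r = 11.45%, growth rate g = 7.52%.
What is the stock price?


Formula: P = D1 / (r - g)
Spread: r - g = 0.1145 - 0.0752 = 0.0393
Substituting: P = $6.29 / 0.0393
P = $160.05

$160.05


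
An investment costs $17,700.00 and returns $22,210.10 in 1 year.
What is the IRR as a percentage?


Formula: IRR = C1/C0 - 1
Substituting: IRR = $22,210.10 / $17,700.00 - 1
Ratio: 1.254808 - 1 = 0.254808
IRR = 25.4808%

25.4808%


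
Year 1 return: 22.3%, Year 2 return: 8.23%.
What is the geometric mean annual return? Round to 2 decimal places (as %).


Formula: Geometric mean = ((1+r1)*(1+r2))^(1/2) - 1
Product: (1 + 0.223) * (1 + 0.0823) = 1.223 * 1.0823 = 1.323653
Square root: 1.323653^0.5 = 1.150501
Geometric mean = 1.150501 - 1 = 0.150501
As percentage: 15.05%

15.05%


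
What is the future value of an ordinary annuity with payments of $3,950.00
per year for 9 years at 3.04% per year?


Formula: FV = PMT * ((1+r)^n - 1) / r
Growth factor: (1 + 0.0304)^9 = 1.309341
Numerator: 1.309341 - 1 = 0.309341
FV = $3,950.00 * 0.309341 / 0.0304 = $40,193.93

$40,193.93


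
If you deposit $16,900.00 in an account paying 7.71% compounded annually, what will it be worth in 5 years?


Formula: FV = P * (1 + r)^n
Substituting: FV = $16,900.00 * (1 + 0.0771)^5
Growth factor: (1.0771)^5 = 1.449707
FV = $16,900.00 * 1.449707 = $24,500.04

$24,500.04


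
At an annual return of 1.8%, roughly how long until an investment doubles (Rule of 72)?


Formula: Years ≈ 72 / r
Substituting: Years ≈ 72 / 1.8
Years ≈ 40.0

40.0 years


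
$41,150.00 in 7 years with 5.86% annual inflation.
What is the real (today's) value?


Formula: Real value = nominal / (1 + inflation)^years
Price level: (1 + 0.0586)^7 = 1.489784
Real value = $41,150.00 / 1.489784 = $27,621.46

$27,621.46


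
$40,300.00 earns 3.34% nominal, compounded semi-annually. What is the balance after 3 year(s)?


Formula: FV = P * (1 + r/m)^(m*t)
Period rate: r/m = 0.0334 / 2 = 0.0167
Total periods: m*t = 2 * 3 = 6
Growth factor: (1 + 0.0167)^6 = 1.104478
FV = $40,300.00 * 1.104478 = $44,510.45

$44,510.45


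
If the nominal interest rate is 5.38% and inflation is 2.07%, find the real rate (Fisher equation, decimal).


Formula: (1 + r_real) = (1 + r_nom) / (1 + inflation)
Substituting: (1 + r_real) = 1.0538 / 1.0207
(1 + r_real) = 1.032429
r_real = 1.032429 - 1 = 0.032429

0.032429


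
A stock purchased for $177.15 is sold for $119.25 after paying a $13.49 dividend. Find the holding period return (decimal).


Formula: HPR = (P1 - P0 + D) / P0
Gain: $119.25 - $177.15 + $13.49 = -$44.41
HPR = -$44.41 / $177.15 = -0.2507

-0.2507


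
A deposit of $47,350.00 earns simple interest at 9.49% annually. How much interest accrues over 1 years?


Formula: I = P * r * t
Substituting: I = $47,350.00 * 0.0949 * 1
Step: I = $47,350.00 * 0.0949
I = $4,493.52

$4,493.52


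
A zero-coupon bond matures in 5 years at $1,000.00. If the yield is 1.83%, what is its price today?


Formula: Price = FV / (1 + r)^n
Substituting: Price = $1,000.00 / (1 + 0.0183)^5
Discount factor: (1.0183)^5 = 1.094911
Price = $1,000.00 / 1.094911 = $913.32

$913.32


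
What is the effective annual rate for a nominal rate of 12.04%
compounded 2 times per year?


Formula: EAR = (1 + r/m)^m - 1
Period rate: r/m = 0.1204 / 2 = 0.0602
Compounding: (1 + 0.0602)^2 = 1.124024
EAR = 1.124024 - 1 = 0.124024

0.124024


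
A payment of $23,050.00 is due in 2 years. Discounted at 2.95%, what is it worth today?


Formula: PV = FV / (1 + r)^n
Substituting: PV = $23,050.00 / (1 + 0.0295)^2
Discount factor: (1.0295)^2 = 1.05987
PV = $23,050.00 / 1.05987 = $21,747.95

$21,747.95


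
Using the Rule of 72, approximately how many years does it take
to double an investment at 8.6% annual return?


Formula: Years ≈ 72 / r
Substituting: Years ≈ 72 / 8.6
Years ≈ 8.4

8.4 years
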